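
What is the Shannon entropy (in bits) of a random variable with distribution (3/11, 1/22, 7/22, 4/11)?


H = -sum(p_i * log2(p_i)). Terms: -(3/11)*log2(3/11) = 0.511219; -(1/22)*log2(1/22) = 0.202701; -(7/22)*log2(7/22) = 0.525661; -(4/11)*log2(4/11) = 0.530702. H = 0.511219 + 0.202701 + 0.525661 + 0.530702 = 1.7703

1.7703 bits


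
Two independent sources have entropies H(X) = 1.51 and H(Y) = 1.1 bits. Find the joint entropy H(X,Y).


For independent variables, H(X,Y) = H(X) + H(Y) = 1.51 + 1.1 = 2.61

2.61 bits


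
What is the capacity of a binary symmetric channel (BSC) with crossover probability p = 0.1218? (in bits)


H(p) = -p*log2(p) - (1-p)*log2(1-p) = -0.1218*log2(0.1218) - 0.8782*log2(0.8782) = 0.369957 + 0.164556 = 0.5345. C = 1 - H(p) = 1 - 0.5345 = 0.4655

0.4655 bits


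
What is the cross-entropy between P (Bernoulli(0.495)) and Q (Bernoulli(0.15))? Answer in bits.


H(P,Q) = -p*log2(q) - (1-p)*log2(1-q). -0.495*log2(0.15) = 1.354798; -0.505*log2(0.85) = 0.118405. H(P,Q) = 1.354798 + 0.118405 = 1.4732

1.4732 bits


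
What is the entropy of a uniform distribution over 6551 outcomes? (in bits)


H = log2(n) = log2(6551) = 12.6775

12.6775 bits


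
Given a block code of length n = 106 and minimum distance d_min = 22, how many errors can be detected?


Detection capability = d_min - 1 = 22 - 1 = 21

21 errors


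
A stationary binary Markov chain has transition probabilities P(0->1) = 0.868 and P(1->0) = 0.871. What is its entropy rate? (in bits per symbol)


Stationary distribution: pi_0 = p10/(p01+p10) = 0.5009, pi_1 = 0.4991. Entropy rate H' = pi_0*H(p01) + pi_1*H(p10) = 0.5009*0.5629 + 0.4991*0.5547 = 0.5588

0.5588 bits/symbol


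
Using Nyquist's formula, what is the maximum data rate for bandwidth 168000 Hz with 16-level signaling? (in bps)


Rate = 2 * B * log2(M) = 2 * 168000 * 4.0 = 1344000.0

1344000.0 bps


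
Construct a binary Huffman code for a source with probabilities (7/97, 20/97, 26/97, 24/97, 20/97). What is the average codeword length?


Huffman construction (repeatedly merge the two least-probable nodes; each merge adds 1 bit to every symbol beneath it): 7/97 + 20/97 = 27/97; 20/97 + 24/97 = 44/97; 26/97 + 27/97 = 53/97; 44/97 + 53/97 = 1. Resulting codeword lengths (in the order the probabilities were given): (3, 3, 2, 2, 2). L_avg = sum(p_i * l_i) = 7/97*3 + 20/97*3 + 26/97*2 + 24/97*2 + 20/97*2 = 221/97 = 2.2784

2.2784 bits


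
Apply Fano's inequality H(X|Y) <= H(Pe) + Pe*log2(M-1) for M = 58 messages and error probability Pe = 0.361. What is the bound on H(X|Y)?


H(Pe) = -Pe*log2(Pe) - (1-Pe)*log2(1-Pe) = -0.361*log2(0.361) - 0.639*log2(0.639) = 0.530644 + 0.412866 = 0.9435. Pe*log2(M-1) = 0.361*log2(57) = 2.105673. Bound = H(Pe) + Pe*log2(M-1) = 0.530644 + 0.412866 + 2.105673 = 3.0492

3.0492 bits


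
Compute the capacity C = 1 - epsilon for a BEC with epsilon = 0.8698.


C = 1 - epsilon = 1 - 0.8698 = 0.1302

0.1302 bits


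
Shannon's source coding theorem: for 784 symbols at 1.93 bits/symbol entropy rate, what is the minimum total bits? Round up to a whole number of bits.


Minimum bits >= n * H = 784 * 1.93 = 1513.12, rounded up to a whole number of bits = 1514

1514 bits


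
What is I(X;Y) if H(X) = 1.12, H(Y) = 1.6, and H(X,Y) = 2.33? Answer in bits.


I(X;Y) = H(X) + H(Y) - H(X,Y) = 1.12 + 1.6 - 2.33 = 0.39

0.39 bits


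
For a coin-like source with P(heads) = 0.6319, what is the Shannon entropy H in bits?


H = -p*log2(p) - (1-p)*log2(1-p). -0.6319*log2(0.6319) = 0.418464; -0.3681*log2(0.3681) = 0.530738. H = 0.418464 + 0.530738 = 0.9492

0.9492 bits


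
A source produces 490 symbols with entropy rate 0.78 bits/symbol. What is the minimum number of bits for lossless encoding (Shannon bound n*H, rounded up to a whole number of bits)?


Minimum bits >= n * H = 490 * 0.78 = 382.2, rounded up to a whole number of bits = 383

383 bits


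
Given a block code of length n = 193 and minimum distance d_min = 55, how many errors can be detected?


Detection capability = d_min - 1 = 55 - 1 = 54

54 errors


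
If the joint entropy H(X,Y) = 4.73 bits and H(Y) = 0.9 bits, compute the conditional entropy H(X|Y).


H(X|Y) = H(X,Y) - H(Y) = 4.73 - 0.9 = 3.83

3.83 bits


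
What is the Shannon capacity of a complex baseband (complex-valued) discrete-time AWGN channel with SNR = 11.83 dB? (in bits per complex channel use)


SNR_linear = 10^(11.83/10) = 15.2405; C = log2(1 + SNR_linear) = log2(1 + 15.2405) = 4.0215

4.0215 bits/channel use


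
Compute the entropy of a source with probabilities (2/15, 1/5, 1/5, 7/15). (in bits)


H = -sum(p_i * log2(p_i)). Terms: -(2/15)*log2(2/15) = 0.387585; -(1/5)*log2(1/5) = 0.464386; -(1/5)*log2(1/5) = 0.464386; -(7/15)*log2(7/15) = 0.513117. H = 0.387585 + 0.464386 + 0.464386 + 0.513117 = 1.8295

1.8295 bits


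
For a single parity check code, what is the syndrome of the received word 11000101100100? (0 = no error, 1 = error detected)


Syndrome = XOR of all bits = 1 XOR 1 XOR 0 XOR 0 XOR 0 XOR 1 XOR 0 XOR 1 XOR 1 XOR 0 XOR 0 XOR 1 XOR 0 XOR 0 = 0

0


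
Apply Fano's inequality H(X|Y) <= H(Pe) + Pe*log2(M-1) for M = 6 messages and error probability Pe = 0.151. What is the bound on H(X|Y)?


H(Pe) = -Pe*log2(Pe) - (1-Pe)*log2(1-Pe) = -0.151*log2(0.151) - 0.849*log2(0.849) = 0.411834 + 0.200503 = 0.6123. Pe*log2(M-1) = 0.151*log2(5) = 0.350611. Bound = H(Pe) + Pe*log2(M-1) = 0.411834 + 0.200503 + 0.350611 = 0.9629

0.9629 bits


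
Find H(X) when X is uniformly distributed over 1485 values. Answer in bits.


H = log2(n) = log2(1485) = 10.5362

10.5362 bits


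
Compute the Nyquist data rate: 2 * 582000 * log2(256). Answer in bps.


Rate = 2 * B * log2(M) = 2 * 582000 * 8.0 = 9312000.0

9312000.0 bps


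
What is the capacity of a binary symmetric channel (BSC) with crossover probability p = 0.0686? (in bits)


H(p) = -p*log2(p) - (1-p)*log2(1-p) = -0.0686*log2(0.0686) - 0.9314*log2(0.9314) = 0.265183 + 0.095494 = 0.3607. C = 1 - H(p) = 1 - 0.3607 = 0.6393

0.6393 bits


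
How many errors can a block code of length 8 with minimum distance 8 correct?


Correction capability = floor((d-1)/2) = floor((8-1)/2) = 3

3 errors


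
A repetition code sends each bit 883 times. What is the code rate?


Rate = k/n = 1/883

1/883


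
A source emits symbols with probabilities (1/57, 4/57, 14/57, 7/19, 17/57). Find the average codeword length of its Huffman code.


Huffman construction (repeatedly merge the two least-probable nodes; each merge adds 1 bit to every symbol beneath it): 1/57 + 4/57 = 5/57; 5/57 + 14/57 = 1/3; 17/57 + 1/3 = 12/19; 7/19 + 12/19 = 1. Resulting codeword lengths (in the order the probabilities were given): (4, 4, 3, 1, 2). L_avg = sum(p_i * l_i) = 1/57*4 + 4/57*4 + 14/57*3 + 7/19*1 + 17/57*2 = 39/19 = 2.0526

2.0526 bits


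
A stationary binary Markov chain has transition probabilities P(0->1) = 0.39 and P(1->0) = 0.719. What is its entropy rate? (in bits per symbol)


Stationary distribution: pi_0 = p10/(p01+p10) = 0.6483, pi_1 = 0.3517. Entropy rate H' = pi_0*H(p01) + pi_1*H(p10) = 0.6483*0.9648 + 0.3517*0.8568 = 0.9268

0.9268 bits/symbol


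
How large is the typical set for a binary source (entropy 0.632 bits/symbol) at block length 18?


log2|A_typical| = nH = 18 * 0.632 = 11.376, so |A_typical| ~ 2^11.376 = 2.658e+03

2.658e+03


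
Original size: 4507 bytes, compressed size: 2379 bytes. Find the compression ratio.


Ratio = original / compressed = 4507 / 2379 = 1.8945

1.8945


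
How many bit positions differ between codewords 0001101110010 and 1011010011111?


Count differing positions: ^ . ^ . ^ ^ ^ ^ . ^ ^ . ^ = 9 differences

9


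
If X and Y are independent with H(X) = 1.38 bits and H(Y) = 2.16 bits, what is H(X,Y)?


For independent variables, H(X,Y) = H(X) + H(Y) = 1.38 + 2.16 = 3.54

3.54 bits


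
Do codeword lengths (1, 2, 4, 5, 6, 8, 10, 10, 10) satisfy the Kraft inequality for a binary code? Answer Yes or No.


Kraft sum = sum(2^(-l_i)) = 0.8662, need <= 1. Result: satisfied (a binary prefix-free code with these lengths exists)

Yes


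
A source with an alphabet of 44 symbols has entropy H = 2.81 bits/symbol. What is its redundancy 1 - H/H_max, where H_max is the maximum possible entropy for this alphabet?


H_max = log2(K) = log2(44) = 5.4594 bits/symbol. Redundancy = 1 - H/H_max = 1 - 2.81/5.4594 = 1 - 0.5147 = 0.4853

0.4853


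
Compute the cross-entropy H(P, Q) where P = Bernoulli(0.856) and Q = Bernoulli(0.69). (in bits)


H(P,Q) = -p*log2(q) - (1-p)*log2(1-q). -0.856*log2(0.69) = 0.458244; -0.144*log2(0.31) = 0.243311. H(P,Q) = 0.458244 + 0.243311 = 0.7016

0.7016 bits


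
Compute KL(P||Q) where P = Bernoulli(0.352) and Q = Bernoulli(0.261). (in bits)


KL = p*log2(p/q) + (1-p)*log2((1-p)/(1-q)) = 0.352*log2(0.352/0.261) + 0.648*log2(0.648/0.739) = 0.029

0.029 bits


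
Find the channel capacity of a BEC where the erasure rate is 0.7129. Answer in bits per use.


C = 1 - epsilon = 1 - 0.7129 = 0.2871

0.2871 bits


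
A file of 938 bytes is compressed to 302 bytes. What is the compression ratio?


Ratio = original / compressed = 938 / 302 = 3.106

3.106


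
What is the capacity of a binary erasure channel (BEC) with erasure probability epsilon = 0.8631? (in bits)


C = 1 - epsilon = 1 - 0.8631 = 0.1369

0.1369 bits


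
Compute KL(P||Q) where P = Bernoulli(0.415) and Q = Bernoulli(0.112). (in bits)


KL = p*log2(p/q) + (1-p)*log2((1-p)/(1-q)) = 0.415*log2(0.415/0.112) + 0.585*log2(0.585/0.888) = 0.4319

0.4319 bits


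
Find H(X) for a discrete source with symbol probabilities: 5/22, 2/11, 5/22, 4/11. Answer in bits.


H = -sum(p_i * log2(p_i)). Terms: -(5/22)*log2(5/22) = 0.485796; -(2/11)*log2(2/11) = 0.447169; -(5/22)*log2(5/22) = 0.485796; -(4/11)*log2(4/11) = 0.530702. H = 0.485796 + 0.447169 + 0.485796 + 0.530702 = 1.9495

1.9495 bits


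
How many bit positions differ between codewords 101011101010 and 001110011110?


Count differing positions: ^ . . ^ . ^ ^ ^ . ^ . . = 6 differences

6


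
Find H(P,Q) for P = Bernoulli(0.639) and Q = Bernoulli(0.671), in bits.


H(P,Q) = -p*log2(q) - (1-p)*log2(1-q). -0.639*log2(0.671) = 0.367818; -0.361*log2(0.329) = 0.578986. H(P,Q) = 0.367818 + 0.578986 = 0.9468

0.9468 bits


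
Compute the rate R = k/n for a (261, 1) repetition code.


Rate = k/n = 1/261

1/261


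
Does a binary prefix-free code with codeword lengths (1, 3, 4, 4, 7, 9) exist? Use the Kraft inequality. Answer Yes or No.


Kraft sum = sum(2^(-l_i)) = 0.7598, need <= 1. Result: satisfied (a binary prefix-free code with these lengths exists)

Yes


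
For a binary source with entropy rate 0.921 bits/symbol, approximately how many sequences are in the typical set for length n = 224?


log2|A_typical| = nH = 224 * 0.921 = 206.304, so |A_typical| ~ 2^206.304 = 1.270e+62

1.270e+62


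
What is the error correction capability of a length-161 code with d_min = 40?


Correction capability = floor((d-1)/2) = floor((40-1)/2) = 19

19 errors


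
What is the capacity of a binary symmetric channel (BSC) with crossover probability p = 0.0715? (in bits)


H(p) = -p*log2(p) - (1-p)*log2(1-p) = -0.0715*log2(0.0715) - 0.9285*log2(0.9285) = 0.272123 + 0.099374 = 0.3715. C = 1 - H(p) = 1 - 0.3715 = 0.6285

0.6285 bits


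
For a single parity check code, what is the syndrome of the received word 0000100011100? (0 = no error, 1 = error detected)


Syndrome = XOR of all bits = 0 XOR 0 XOR 0 XOR 0 XOR 1 XOR 0 XOR 0 XOR 0 XOR 1 XOR 1 XOR 1 XOR 0 XOR 0 = 0

0


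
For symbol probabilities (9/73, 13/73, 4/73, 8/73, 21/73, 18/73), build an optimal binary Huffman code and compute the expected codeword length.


Huffman construction (repeatedly merge the two least-probable nodes; each merge adds 1 bit to every symbol beneath it): 4/73 + 8/73 = 12/73; 9/73 + 12/73 = 21/73; 13/73 + 18/73 = 31/73; 21/73 + 21/73 = 42/73; 31/73 + 42/73 = 1. Resulting codeword lengths (in the order the probabilities were given): (3, 2, 4, 4, 2, 2). L_avg = sum(p_i * l_i) = 9/73*3 + 13/73*2 + 4/73*4 + 8/73*4 + 21/73*2 + 18/73*2 = 179/73 = 2.4521

2.4521 bits


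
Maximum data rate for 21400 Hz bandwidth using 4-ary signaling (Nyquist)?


Rate = 2 * B * log2(M) = 2 * 21400 * 2.0 = 85600.0

85600.0 bps


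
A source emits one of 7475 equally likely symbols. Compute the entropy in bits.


H = log2(n) = log2(7475) = 12.8679

12.8679 bits


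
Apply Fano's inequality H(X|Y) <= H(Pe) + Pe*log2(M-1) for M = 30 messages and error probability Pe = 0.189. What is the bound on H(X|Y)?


H(Pe) = -Pe*log2(Pe) - (1-Pe)*log2(1-Pe) = -0.189*log2(0.189) - 0.811*log2(0.811) = 0.454269 + 0.245105 = 0.6994. Pe*log2(M-1) = 0.189*log2(29) = 0.918158. Bound = H(Pe) + Pe*log2(M-1) = 0.454269 + 0.245105 + 0.918158 = 1.6175

1.6175 bits


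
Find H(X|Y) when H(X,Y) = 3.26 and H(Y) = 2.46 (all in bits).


H(X|Y) = H(X,Y) - H(Y) = 3.26 - 2.46 = 0.8

0.8 bits


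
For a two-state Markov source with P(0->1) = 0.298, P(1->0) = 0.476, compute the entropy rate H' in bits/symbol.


Stationary distribution: pi_0 = p10/(p01+p10) = 0.615, pi_1 = 0.385. Entropy rate H' = pi_0*H(p01) + pi_1*H(p10) = 0.615*0.8788 + 0.385*0.9983 = 0.9248

0.9248 bits/symbol


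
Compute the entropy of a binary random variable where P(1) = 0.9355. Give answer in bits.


H = -p*log2(p) - (1-p)*log2(1-p). -0.9355*log2(0.9355) = 0.089986; -0.0645*log2(0.0645) = 0.255069. H = 0.089986 + 0.255069 = 0.3451

0.3451 bits


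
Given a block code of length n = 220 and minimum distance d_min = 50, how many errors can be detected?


Detection capability = d_min - 1 = 50 - 1 = 49

49 errors


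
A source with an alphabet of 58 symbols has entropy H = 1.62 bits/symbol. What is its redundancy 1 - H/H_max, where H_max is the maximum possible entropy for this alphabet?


H_max = log2(K) = log2(58) = 5.858 bits/symbol. Redundancy = 1 - H/H_max = 1 - 1.62/5.858 = 1 - 0.2765 = 0.7235

0.7235


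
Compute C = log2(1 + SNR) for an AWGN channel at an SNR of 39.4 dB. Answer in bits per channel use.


SNR_linear = 10^(39.4/10) = 8709.6359; C = log2(1 + SNR_linear) = log2(1 + 8709.6359) = 13.0886

13.0886 bits/channel use


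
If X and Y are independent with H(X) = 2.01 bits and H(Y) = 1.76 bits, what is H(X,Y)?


For independent variables, H(X,Y) = H(X) + H(Y) = 2.01 + 1.76 = 3.77

3.77 bits


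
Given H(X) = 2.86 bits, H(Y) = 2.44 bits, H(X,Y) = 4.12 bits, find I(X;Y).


I(X;Y) = H(X) + H(Y) - H(X,Y) = 2.86 + 2.44 - 4.12 = 1.18

1.18 bits


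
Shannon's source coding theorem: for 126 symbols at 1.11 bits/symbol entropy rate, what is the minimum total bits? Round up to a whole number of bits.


Minimum bits >= n * H = 126 * 1.11 = 139.86, rounded up to a whole number of bits = 140

140 bits


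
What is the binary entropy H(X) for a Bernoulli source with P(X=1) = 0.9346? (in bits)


H = -p*log2(p) - (1-p)*log2(1-p). -0.9346*log2(0.9346) = 0.091197; -0.0654*log2(0.0654) = 0.257321. H = 0.091197 + 0.257321 = 0.3485

0.3485 bits


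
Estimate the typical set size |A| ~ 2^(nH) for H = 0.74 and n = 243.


log2|A_typical| = nH = 243 * 0.74 = 179.82, so |A_typical| ~ 2^179.82 = 1.353e+54

1.353e+54


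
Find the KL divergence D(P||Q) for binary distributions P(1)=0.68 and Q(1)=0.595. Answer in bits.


KL = p*log2(p/q) + (1-p)*log2((1-p)/(1-q)) = 0.68*log2(0.68/0.595) + 0.32*log2(0.32/0.405) = 0.0222

0.0222 bits


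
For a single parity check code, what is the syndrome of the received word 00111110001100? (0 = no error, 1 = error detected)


Syndrome = XOR of all bits = 0 XOR 0 XOR 1 XOR 1 XOR 1 XOR 1 XOR 1 XOR 0 XOR 0 XOR 0 XOR 1 XOR 1 XOR 0 XOR 0 = 1

1


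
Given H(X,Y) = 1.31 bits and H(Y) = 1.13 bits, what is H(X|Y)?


H(X|Y) = H(X,Y) - H(Y) = 1.31 - 1.13 = 0.18

0.18 bits


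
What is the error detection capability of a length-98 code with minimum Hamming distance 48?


Detection capability = d_min - 1 = 48 - 1 = 47

47 errors


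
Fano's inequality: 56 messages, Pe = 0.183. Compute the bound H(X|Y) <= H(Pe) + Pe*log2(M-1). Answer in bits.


H(Pe) = -Pe*log2(Pe) - (1-Pe)*log2(1-Pe) = -0.183*log2(0.183) - 0.817*log2(0.817) = 0.448365 + 0.238231 = 0.6866. Pe*log2(M-1) = 0.183*log2(55) = 1.057989. Bound = H(Pe) + Pe*log2(M-1) = 0.448365 + 0.238231 + 1.057989 = 1.7446

1.7446 bits


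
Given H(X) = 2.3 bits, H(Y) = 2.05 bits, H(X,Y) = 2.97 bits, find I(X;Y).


I(X;Y) = H(X) + H(Y) - H(X,Y) = 2.3 + 2.05 - 2.97 = 1.38

1.38 bits


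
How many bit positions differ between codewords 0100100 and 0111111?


Count differing positions: . . ^ ^ . ^ ^ = 4 differences

4


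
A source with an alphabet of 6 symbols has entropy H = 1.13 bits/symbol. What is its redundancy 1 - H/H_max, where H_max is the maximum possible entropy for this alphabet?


H_max = log2(K) = log2(6) = 2.585 bits/symbol. Redundancy = 1 - H/H_max = 1 - 1.13/2.585 = 1 - 0.4371 = 0.5629

0.5629


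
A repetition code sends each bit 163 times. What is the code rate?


Rate = k/n = 1/163

1/163


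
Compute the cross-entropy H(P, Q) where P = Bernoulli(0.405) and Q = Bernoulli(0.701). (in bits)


H(P,Q) = -p*log2(q) - (1-p)*log2(1-q). -0.405*log2(0.701) = 0.207568; -0.595*log2(0.299) = 1.036361. H(P,Q) = 0.207568 + 1.036361 = 1.2439

1.2439 bits


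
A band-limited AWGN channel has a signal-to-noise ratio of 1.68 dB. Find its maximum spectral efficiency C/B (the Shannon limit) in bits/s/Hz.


SNR_linear = 10^(1.68/10) = 1.4723; C/B = log2(1 + SNR_linear) = log2(1 + 1.4723) = 1.3059

1.3059 bits/s/Hz


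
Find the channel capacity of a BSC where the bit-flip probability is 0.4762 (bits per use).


H(p) = -p*log2(p) - (1-p)*log2(1-p) = -0.4762*log2(0.4762) - 0.5238*log2(0.5238) = 0.509706 + 0.488659 = 0.9984. C = 1 - H(p) = 1 - 0.9984 = 0.0016

0.0016 bits


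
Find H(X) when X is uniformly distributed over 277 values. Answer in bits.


H = log2(n) = log2(277) = 8.1137

8.1137 bits


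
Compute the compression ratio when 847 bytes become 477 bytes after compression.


Ratio = original / compressed = 847 / 477 = 1.7757

1.7757


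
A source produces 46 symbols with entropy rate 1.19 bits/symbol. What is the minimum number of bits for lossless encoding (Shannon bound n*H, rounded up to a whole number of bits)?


Minimum bits >= n * H = 46 * 1.19 = 54.74, rounded up to a whole number of bits = 55

55 bits


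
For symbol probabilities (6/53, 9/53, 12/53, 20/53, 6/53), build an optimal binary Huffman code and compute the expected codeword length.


Huffman construction (repeatedly merge the two least-probable nodes; each merge adds 1 bit to every symbol beneath it): 6/53 + 6/53 = 12/53; 9/53 + 12/53 = 21/53; 12/53 + 20/53 = 32/53; 21/53 + 32/53 = 1. Resulting codeword lengths (in the order the probabilities were given): (3, 2, 2, 2, 3). L_avg = sum(p_i * l_i) = 6/53*3 + 9/53*2 + 12/53*2 + 20/53*2 + 6/53*3 = 118/53 = 2.2264

2.2264 bits


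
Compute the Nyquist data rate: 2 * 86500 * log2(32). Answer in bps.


Rate = 2 * B * log2(M) = 2 * 86500 * 5.0 = 865000.0

865000.0 bps


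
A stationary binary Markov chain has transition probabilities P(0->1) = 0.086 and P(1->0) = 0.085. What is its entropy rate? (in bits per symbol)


Stationary distribution: pi_0 = p10/(p01+p10) = 0.4971, pi_1 = 0.5029. Entropy rate H' = pi_0*H(p01) + pi_1*H(p10) = 0.4971*0.423 + 0.5029*0.4196 = 0.4213

0.4213 bits/symbol


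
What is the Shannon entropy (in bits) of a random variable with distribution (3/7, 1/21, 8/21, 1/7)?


H = -sum(p_i * log2(p_i)). Terms: -(3/7)*log2(3/7) = 0.523882; -(1/21)*log2(1/21) = 0.209158; -(8/21)*log2(8/21) = 0.530407; -(1/7)*log2(1/7) = 0.401051. H = 0.523882 + 0.209158 + 0.530407 + 0.401051 = 1.6645

1.6645 bits


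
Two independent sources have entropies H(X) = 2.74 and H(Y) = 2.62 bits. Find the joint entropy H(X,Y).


For independent variables, H(X,Y) = H(X) + H(Y) = 2.74 + 2.62 = 5.36

5.36 bits


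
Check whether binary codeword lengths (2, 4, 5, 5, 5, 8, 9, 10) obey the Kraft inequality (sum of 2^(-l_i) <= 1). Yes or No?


Kraft sum = sum(2^(-l_i)) = 0.4131, need <= 1. Result: satisfied (a binary prefix-free code with these lengths exists)

Yes


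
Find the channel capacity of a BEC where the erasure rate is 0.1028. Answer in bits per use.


C = 1 - epsilon = 1 - 0.1028 = 0.8972

0.8972 bits


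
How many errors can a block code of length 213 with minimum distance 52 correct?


Correction capability = floor((d-1)/2) = floor((52-1)/2) = 25

25 errors


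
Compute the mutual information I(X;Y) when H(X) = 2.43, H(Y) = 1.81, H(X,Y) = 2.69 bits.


I(X;Y) = H(X) + H(Y) - H(X,Y) = 2.43 + 1.81 - 2.69 = 1.55

1.55 bits


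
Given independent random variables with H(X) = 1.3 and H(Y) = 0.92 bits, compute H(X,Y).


For independent variables, H(X,Y) = H(X) + H(Y) = 1.3 + 0.92 = 2.22

2.22 bits


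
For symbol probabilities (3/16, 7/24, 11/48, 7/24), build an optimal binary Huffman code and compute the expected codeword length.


Huffman construction (repeatedly merge the two least-probable nodes; each merge adds 1 bit to every symbol beneath it): 3/16 + 11/48 = 5/12; 7/24 + 7/24 = 7/12; 5/12 + 7/12 = 1. Resulting codeword lengths (in the order the probabilities were given): (2, 2, 2, 2). L_avg = sum(p_i * l_i) = 3/16*2 + 7/24*2 + 11/48*2 + 7/24*2 = 2

2.0 bits


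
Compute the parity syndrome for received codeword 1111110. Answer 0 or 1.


Syndrome = XOR of all bits = 1 XOR 1 XOR 1 XOR 1 XOR 1 XOR 1 XOR 0 = 0

0


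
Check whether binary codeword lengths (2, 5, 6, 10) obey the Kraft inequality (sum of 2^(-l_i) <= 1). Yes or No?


Kraft sum = sum(2^(-l_i)) = 0.2979, need <= 1. Result: satisfied (a binary prefix-free code with these lengths exists)

Yes


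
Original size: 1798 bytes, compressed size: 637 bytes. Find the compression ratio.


Ratio = original / compressed = 1798 / 637 = 2.8226

2.8226


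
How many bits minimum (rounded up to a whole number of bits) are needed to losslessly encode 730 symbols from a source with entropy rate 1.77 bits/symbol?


Minimum bits >= n * H = 730 * 1.77 = 1292.1, rounded up to a whole number of bits = 1293

1293 bits


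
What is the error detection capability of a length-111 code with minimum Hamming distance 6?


Detection capability = d_min - 1 = 6 - 1 = 5

5 errors


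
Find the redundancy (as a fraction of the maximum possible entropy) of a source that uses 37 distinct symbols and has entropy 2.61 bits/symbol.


H_max = log2(K) = log2(37) = 5.2095 bits/symbol. Redundancy = 1 - H/H_max = 1 - 2.61/5.2095 = 1 - 0.501 = 0.499

0.499


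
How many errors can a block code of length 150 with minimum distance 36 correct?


Correction capability = floor((d-1)/2) = floor((36-1)/2) = 17

17 errors


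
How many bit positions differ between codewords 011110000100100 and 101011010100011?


Count differing positions: ^ ^ . ^ . ^ . ^ . . . . ^ ^ ^ = 8 differences

8


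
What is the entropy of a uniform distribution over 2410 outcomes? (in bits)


H = log2(n) = log2(2410) = 11.2348

11.2348 bits


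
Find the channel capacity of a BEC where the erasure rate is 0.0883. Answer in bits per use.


C = 1 - epsilon = 1 - 0.0883 = 0.9117

0.9117 bits


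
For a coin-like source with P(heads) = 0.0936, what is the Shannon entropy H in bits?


H = -p*log2(p) - (1-p)*log2(1-p). -0.0936*log2(0.0936) = 0.319864; -0.9064*log2(0.9064) = 0.128510. H = 0.319864 + 0.128510 = 0.4484

0.4484 bits


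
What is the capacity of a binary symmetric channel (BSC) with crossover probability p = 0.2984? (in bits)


H(p) = -p*log2(p) - (1-p)*log2(1-p) = -0.2984*log2(0.2984) - 0.7016*log2(0.7016) = 0.520613 + 0.358714 = 0.8793. C = 1 - H(p) = 1 - 0.8793 = 0.1207

0.1207 bits


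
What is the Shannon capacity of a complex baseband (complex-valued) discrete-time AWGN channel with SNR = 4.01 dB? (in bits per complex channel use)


SNR_linear = 10^(4.01/10) = 2.5177; C = log2(1 + SNR_linear) = log2(1 + 2.5177) = 1.8146

1.8146 bits/channel use


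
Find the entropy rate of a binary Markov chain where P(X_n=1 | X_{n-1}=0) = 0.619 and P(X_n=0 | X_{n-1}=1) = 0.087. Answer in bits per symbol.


Stationary distribution: pi_0 = p10/(p01+p10) = 0.1232, pi_1 = 0.8768. Entropy rate H' = pi_0*H(p01) + pi_1*H(p10) = 0.1232*0.9587 + 0.8768*0.4264 = 0.492

0.492 bits/symbol


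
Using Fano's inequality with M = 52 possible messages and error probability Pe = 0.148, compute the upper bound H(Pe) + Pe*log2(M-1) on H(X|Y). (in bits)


H(Pe) = -Pe*log2(Pe) - (1-Pe)*log2(1-Pe) = -0.148*log2(0.148) - 0.852*log2(0.852) = 0.407937 + 0.196876 = 0.6048. Pe*log2(M-1) = 0.148*log2(51) = 0.839519. Bound = H(Pe) + Pe*log2(M-1) = 0.407937 + 0.196876 + 0.839519 = 1.4443

1.4443 bits


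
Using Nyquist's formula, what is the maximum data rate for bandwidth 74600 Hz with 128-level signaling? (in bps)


Rate = 2 * B * log2(M) = 2 * 74600 * 7.0 = 1044400.0

1044400.0 bps


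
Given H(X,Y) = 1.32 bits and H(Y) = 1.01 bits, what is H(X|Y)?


H(X|Y) = H(X,Y) - H(Y) = 1.32 - 1.01 = 0.31

0.31 bits


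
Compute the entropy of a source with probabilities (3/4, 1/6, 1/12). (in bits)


H = -sum(p_i * log2(p_i)). Terms: -(3/4)*log2(3/4) = 0.311278; -(1/6)*log2(1/6) = 0.430827; -(1/12)*log2(1/12) = 0.298747. H = 0.311278 + 0.430827 + 0.298747 = 1.0409

1.0409 bits


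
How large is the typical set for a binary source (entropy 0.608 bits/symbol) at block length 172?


log2|A_typical| = nH = 172 * 0.608 = 104.576, so |A_typical| ~ 2^104.576 = 3.024e+31

3.024e+31


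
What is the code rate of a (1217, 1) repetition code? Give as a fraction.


Rate = k/n = 1/1217

1/1217


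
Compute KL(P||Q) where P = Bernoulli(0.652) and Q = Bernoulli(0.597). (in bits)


KL = p*log2(p/q) + (1-p)*log2((1-p)/(1-q)) = 0.652*log2(0.652/0.597) + 0.348*log2(0.348/0.403) = 0.0092

0.0092 bits


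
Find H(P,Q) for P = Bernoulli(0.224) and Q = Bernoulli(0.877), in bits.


H(P,Q) = -p*log2(q) - (1-p)*log2(1-q). -0.224*log2(0.877) = 0.042415; -0.776*log2(0.123) = 2.346057. H(P,Q) = 0.042415 + 2.346057 = 2.3885

2.3885 bits


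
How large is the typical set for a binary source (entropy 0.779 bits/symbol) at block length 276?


log2|A_typical| = nH = 276 * 0.779 = 215.004, so |A_typical| ~ 2^215.004 = 5.280e+64

5.280e+64


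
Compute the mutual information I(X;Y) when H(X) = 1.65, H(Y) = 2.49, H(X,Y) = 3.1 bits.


I(X;Y) = H(X) + H(Y) - H(X,Y) = 1.65 + 2.49 - 3.1 = 1.04

1.04 bits


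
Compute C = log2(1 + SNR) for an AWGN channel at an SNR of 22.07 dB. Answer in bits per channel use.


SNR_linear = 10^(22.07/10) = 161.0646; C = log2(1 + SNR_linear) = log2(1 + 161.0646) = 7.3404

7.3404 bits/channel use


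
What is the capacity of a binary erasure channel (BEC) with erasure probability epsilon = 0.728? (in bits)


C = 1 - epsilon = 1 - 0.728 = 0.272

0.272 bits


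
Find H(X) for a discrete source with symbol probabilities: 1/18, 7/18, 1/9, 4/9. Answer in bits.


H = -sum(p_i * log2(p_i)). Terms: -(1/18)*log2(1/18) = 0.231663; -(7/18)*log2(7/18) = 0.529888; -(1/9)*log2(1/9) = 0.352214; -(4/9)*log2(4/9) = 0.519967. H = 0.231663 + 0.529888 + 0.352214 + 0.519967 = 1.6337

1.6337 bits


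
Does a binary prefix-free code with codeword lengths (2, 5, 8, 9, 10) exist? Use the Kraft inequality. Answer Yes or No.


Kraft sum = sum(2^(-l_i)) = 0.2881, need <= 1. Result: satisfied (a binary prefix-free code with these lengths exists)

Yes


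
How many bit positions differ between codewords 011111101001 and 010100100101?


Count differing positions: . . ^ . ^ ^ . . ^ ^ . . = 5 differences

5


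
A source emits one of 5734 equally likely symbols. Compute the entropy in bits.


H = log2(n) = log2(5734) = 12.4853

12.4853 bits


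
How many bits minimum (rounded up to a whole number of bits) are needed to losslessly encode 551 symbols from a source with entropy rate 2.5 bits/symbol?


Minimum bits >= n * H = 551 * 2.5 = 1377.5, rounded up to a whole number of bits = 1378

1378 bits


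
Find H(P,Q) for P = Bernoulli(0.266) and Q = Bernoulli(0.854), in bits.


H(P,Q) = -p*log2(q) - (1-p)*log2(1-q). -0.266*log2(0.854) = 0.060566; -0.734*log2(0.146) = 2.037554. H(P,Q) = 0.060566 + 2.037554 = 2.0981

2.0981 bits


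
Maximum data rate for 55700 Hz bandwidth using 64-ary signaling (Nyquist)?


Rate = 2 * B * log2(M) = 2 * 55700 * 6.0 = 668400.0

668400.0 bps


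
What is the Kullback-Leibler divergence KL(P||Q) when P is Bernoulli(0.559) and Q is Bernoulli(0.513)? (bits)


KL = p*log2(p/q) + (1-p)*log2((1-p)/(1-q)) = 0.559*log2(0.559/0.513) + 0.441*log2(0.441/0.487) = 0.0061

0.0061 bits


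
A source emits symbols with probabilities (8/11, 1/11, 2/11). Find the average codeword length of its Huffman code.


Huffman construction (repeatedly merge the two least-probable nodes; each merge adds 1 bit to every symbol beneath it): 1/11 + 2/11 = 3/11; 3/11 + 8/11 = 1. Resulting codeword lengths (in the order the probabilities were given): (1, 2, 2). L_avg = sum(p_i * l_i) = 8/11*1 + 1/11*2 + 2/11*2 = 14/11 = 1.2727

1.2727 bits


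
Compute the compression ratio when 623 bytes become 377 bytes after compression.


Ratio = original / compressed = 623 / 377 = 1.6525

1.6525


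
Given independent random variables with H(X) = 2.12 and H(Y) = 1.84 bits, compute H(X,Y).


For independent variables, H(X,Y) = H(X) + H(Y) = 2.12 + 1.84 = 3.96

3.96 bits


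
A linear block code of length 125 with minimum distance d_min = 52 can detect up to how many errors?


Detection capability = d_min - 1 = 52 - 1 = 51

51 errors


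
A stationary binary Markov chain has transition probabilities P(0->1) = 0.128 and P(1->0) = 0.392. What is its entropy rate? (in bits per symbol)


Stationary distribution: pi_0 = p10/(p01+p10) = 0.7538, pi_1 = 0.2462. Entropy rate H' = pi_0*H(p01) + pi_1*H(p10) = 0.7538*0.5519 + 0.2462*0.9661 = 0.6539

0.6539 bits/symbol


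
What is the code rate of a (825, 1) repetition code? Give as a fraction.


Rate = k/n = 1/825

1/825


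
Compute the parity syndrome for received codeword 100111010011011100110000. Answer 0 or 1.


Syndrome = XOR of all bits = 1 XOR 0 XOR 0 XOR 1 XOR 1 XOR 1 XOR 0 XOR 1 XOR 0 XOR 0 XOR 1 XOR 1 XOR 0 XOR 1 XOR 1 XOR 1 XOR 0 XOR 0 XOR 1 XOR 1 XOR 0 XOR 0 XOR 0 XOR 0 = 0

0


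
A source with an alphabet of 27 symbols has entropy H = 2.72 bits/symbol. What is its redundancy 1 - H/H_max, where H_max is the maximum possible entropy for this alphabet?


H_max = log2(K) = log2(27) = 4.7549 bits/symbol. Redundancy = 1 - H/H_max = 1 - 2.72/4.7549 = 1 - 0.572 = 0.428

0.428


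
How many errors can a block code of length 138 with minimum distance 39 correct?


Correction capability = floor((d-1)/2) = floor((39-1)/2) = 19

19 errors


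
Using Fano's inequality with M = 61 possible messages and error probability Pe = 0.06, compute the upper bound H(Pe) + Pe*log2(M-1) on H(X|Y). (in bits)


H(Pe) = -Pe*log2(Pe) - (1-Pe)*log2(1-Pe) = -0.06*log2(0.06) - 0.94*log2(0.94) = 0.243534 + 0.083911 = 0.3274. Pe*log2(M-1) = 0.06*log2(60) = 0.354413. Bound = H(Pe) + Pe*log2(M-1) = 0.243534 + 0.083911 + 0.354413 = 0.6819

0.6819 bits


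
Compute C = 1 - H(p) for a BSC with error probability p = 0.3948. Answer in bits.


H(p) = -p*log2(p) - (1-p)*log2(1-p) = -0.3948*log2(0.3948) - 0.6052*log2(0.6052) = 0.529350 + 0.438477 = 0.9678. C = 1 - H(p) = 1 - 0.9678 = 0.0322

0.0322 bits


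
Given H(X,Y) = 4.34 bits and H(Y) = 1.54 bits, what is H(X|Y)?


H(X|Y) = H(X,Y) - H(Y) = 4.34 - 1.54 = 2.8

2.8 bits


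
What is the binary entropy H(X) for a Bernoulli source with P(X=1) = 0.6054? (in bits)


H = -p*log2(p) - (1-p)*log2(1-p). -0.6054*log2(0.6054) = 0.438333; -0.3946*log2(0.3946) = 0.529371. H = 0.438333 + 0.529371 = 0.9677

0.9677 bits


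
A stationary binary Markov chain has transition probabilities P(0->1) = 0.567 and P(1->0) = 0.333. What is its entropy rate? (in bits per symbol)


Stationary distribution: pi_0 = p10/(p01+p10) = 0.37, pi_1 = 0.63. Entropy rate H' = pi_0*H(p01) + pi_1*H(p10) = 0.37*0.987 + 0.63*0.918 = 0.9435

0.9435 bits/symbol


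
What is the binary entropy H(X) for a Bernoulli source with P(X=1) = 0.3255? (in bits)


H = -p*log2(p) - (1-p)*log2(1-p). -0.3255*log2(0.3255) = 0.527073; -0.6745*log2(0.6745) = 0.383190. H = 0.527073 + 0.383190 = 0.9103

0.9103 bits


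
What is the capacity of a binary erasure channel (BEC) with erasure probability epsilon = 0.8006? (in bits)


C = 1 - epsilon = 1 - 0.8006 = 0.1994

0.1994 bits


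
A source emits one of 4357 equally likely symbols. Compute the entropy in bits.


H = log2(n) = log2(4357) = 12.0891

12.0891 bits


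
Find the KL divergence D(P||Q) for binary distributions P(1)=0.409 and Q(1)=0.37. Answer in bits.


KL = p*log2(p/q) + (1-p)*log2((1-p)/(1-q)) = 0.409*log2(0.409/0.37) + 0.591*log2(0.591/0.63) = 0.0046

0.0046 bits


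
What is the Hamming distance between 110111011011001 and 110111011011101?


Count differing positions: . . . . . . . . . . . . ^ . . = 1 differences

1


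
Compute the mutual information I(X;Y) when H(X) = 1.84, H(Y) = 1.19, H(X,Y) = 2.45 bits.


I(X;Y) = H(X) + H(Y) - H(X,Y) = 1.84 + 1.19 - 2.45 = 0.58

0.58 bits


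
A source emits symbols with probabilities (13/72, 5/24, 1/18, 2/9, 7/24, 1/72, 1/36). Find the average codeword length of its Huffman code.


Huffman construction (repeatedly merge the two least-probable nodes; each merge adds 1 bit to every symbol beneath it): 1/72 + 1/36 = 1/24; 1/24 + 1/18 = 7/72; 7/72 + 13/72 = 5/18; 5/24 + 2/9 = 31/72; 5/18 + 7/24 = 41/72; 31/72 + 41/72 = 1. Resulting codeword lengths (in the order the probabilities were given): (3, 2, 4, 2, 2, 5, 5). L_avg = sum(p_i * l_i) = 13/72*3 + 5/24*2 + 1/18*4 + 2/9*2 + 7/24*2 + 1/72*5 + 1/36*5 = 29/12 = 2.4167

2.4167 bits


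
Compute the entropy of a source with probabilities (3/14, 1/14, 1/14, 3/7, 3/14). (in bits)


H = -sum(p_i * log2(p_i)). Terms: -(3/14)*log2(3/14) = 0.476227; -(1/14)*log2(1/14) = 0.271954; -(1/14)*log2(1/14) = 0.271954; -(3/7)*log2(3/7) = 0.523882; -(3/14)*log2(3/14) = 0.476227. H = 0.476227 + 0.271954 + 0.271954 + 0.523882 + 0.476227 = 2.0202

2.0202 bits


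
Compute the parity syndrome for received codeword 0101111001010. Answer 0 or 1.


Syndrome = XOR of all bits = 0 XOR 1 XOR 0 XOR 1 XOR 1 XOR 1 XOR 1 XOR 0 XOR 0 XOR 1 XOR 0 XOR 1 XOR 0 = 1

1


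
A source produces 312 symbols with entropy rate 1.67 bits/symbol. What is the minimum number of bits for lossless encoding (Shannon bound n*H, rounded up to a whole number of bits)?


Minimum bits >= n * H = 312 * 1.67 = 521.04, rounded up to a whole number of bits = 522

522 bits


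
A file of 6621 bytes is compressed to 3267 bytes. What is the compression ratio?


Ratio = original / compressed = 6621 / 3267 = 2.0266

2.0266


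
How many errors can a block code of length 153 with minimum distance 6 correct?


Correction capability = floor((d-1)/2) = floor((6-1)/2) = 2

2 errors


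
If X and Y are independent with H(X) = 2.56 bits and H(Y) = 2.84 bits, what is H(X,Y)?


For independent variables, H(X,Y) = H(X) + H(Y) = 2.56 + 2.84 = 5.4

5.4 bits


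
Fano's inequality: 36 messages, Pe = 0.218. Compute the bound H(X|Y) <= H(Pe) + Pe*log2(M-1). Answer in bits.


H(Pe) = -Pe*log2(Pe) - (1-Pe)*log2(1-Pe) = -0.218*log2(0.218) - 0.782*log2(0.782) = 0.479077 + 0.277422 = 0.7565. Pe*log2(M-1) = 0.218*log2(35) = 1.118184. Bound = H(Pe) + Pe*log2(M-1) = 0.479077 + 0.277422 + 1.118184 = 1.8747

1.8747 bits


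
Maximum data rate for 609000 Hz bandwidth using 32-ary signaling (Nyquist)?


Rate = 2 * B * log2(M) = 2 * 609000 * 5.0 = 6090000.0

6090000.0 bps


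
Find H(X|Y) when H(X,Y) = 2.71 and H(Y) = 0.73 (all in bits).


H(X|Y) = H(X,Y) - H(Y) = 2.71 - 0.73 = 1.98

1.98 bits


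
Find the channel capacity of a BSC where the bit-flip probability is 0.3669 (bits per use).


H(p) = -p*log2(p) - (1-p)*log2(1-p) = -0.3669*log2(0.3669) - 0.6331*log2(0.6331) = 0.530736 + 0.417526 = 0.9483. C = 1 - H(p) = 1 - 0.9483 = 0.0517

0.0517 bits


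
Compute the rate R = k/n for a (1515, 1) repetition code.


Rate = k/n = 1/1515

1/1515


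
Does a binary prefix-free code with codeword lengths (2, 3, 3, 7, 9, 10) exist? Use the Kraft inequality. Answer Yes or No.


Kraft sum = sum(2^(-l_i)) = 0.5107, need <= 1. Result: satisfied (a binary prefix-free code with these lengths exists)

Yes


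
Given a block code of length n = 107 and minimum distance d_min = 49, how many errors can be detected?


Detection capability = d_min - 1 = 49 - 1 = 48

48 errors


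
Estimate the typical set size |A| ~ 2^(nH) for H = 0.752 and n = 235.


log2|A_typical| = nH = 235 * 0.752 = 176.72, so |A_typical| ~ 2^176.72 = 1.578e+53

1.578e+53


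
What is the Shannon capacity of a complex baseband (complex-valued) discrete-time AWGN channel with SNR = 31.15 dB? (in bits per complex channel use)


SNR_linear = 10^(31.15/10) = 1303.1668; C = log2(1 + SNR_linear) = log2(1 + 1303.1668) = 10.3489

10.3489 bits/channel use


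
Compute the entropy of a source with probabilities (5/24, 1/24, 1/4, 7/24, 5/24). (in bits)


H = -sum(p_i * log2(p_i)). Terms: -(5/24)*log2(5/24) = 0.471466; -(1/24)*log2(1/24) = 0.191040; -(1/4)*log2(1/4) = 0.500000; -(7/24)*log2(7/24) = 0.518469; -(5/24)*log2(5/24) = 0.471466. H = 0.471466 + 0.191040 + 0.500000 + 0.518469 + 0.471466 = 2.1524

2.1524 bits


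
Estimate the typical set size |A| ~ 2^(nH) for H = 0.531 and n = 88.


log2|A_typical| = nH = 88 * 0.531 = 46.728, so |A_typical| ~ 2^46.728 = 1.166e+14

1.166e+14


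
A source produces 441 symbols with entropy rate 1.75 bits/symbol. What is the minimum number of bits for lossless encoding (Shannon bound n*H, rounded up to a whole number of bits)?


Minimum bits >= n * H = 441 * 1.75 = 771.75, rounded up to a whole number of bits = 772

772 bits


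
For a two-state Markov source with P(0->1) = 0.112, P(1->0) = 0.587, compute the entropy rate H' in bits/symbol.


Stationary distribution: pi_0 = p10/(p01+p10) = 0.8398, pi_1 = 0.1602. Entropy rate H' = pi_0*H(p01) + pi_1*H(p10) = 0.8398*0.5059 + 0.1602*0.978 = 0.5816

0.5816 bits/symbol


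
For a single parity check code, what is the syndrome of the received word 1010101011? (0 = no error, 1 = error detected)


Syndrome = XOR of all bits = 1 XOR 0 XOR 1 XOR 0 XOR 1 XOR 0 XOR 1 XOR 0 XOR 1 XOR 1 = 0

0


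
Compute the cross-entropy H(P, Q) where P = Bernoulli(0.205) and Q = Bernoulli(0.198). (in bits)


H(P,Q) = -p*log2(q) - (1-p)*log2(1-q). -0.205*log2(0.198) = 0.478968; -0.795*log2(0.802) = 0.253069. H(P,Q) = 0.478968 + 0.253069 = 0.732

0.732 bits


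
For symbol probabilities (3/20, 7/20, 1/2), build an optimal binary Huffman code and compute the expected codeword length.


Huffman construction (repeatedly merge the two least-probable nodes; each merge adds 1 bit to every symbol beneath it): 3/20 + 7/20 = 1/2; 1/2 + 1/2 = 1. Resulting codeword lengths (in the order the probabilities were given): (2, 2, 1). L_avg = sum(p_i * l_i) = 3/20*2 + 7/20*2 + 1/2*1 = 3/2 = 1.5

1.5 bits


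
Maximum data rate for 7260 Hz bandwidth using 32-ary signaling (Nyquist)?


Rate = 2 * B * log2(M) = 2 * 7260 * 5.0 = 72600.0

72600.0 bps


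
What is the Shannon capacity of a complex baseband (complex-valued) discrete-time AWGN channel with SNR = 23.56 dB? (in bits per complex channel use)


SNR_linear = 10^(23.56/10) = 226.9865; C = log2(1 + SNR_linear) = log2(1 + 226.9865) = 7.8328

7.8328 bits/channel use
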